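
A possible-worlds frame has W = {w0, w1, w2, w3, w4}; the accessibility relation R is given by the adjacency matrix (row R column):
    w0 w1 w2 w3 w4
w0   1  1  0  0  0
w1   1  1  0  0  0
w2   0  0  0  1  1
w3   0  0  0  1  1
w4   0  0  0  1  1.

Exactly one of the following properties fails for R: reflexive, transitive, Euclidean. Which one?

reflexive

Reflexive: no — w2 is not related to itself.
Transitive: yes — every two-step R-path is closed by a direct edge.
Euclidean: yes — any two successors of a common world are R-related.
Only reflexive fails.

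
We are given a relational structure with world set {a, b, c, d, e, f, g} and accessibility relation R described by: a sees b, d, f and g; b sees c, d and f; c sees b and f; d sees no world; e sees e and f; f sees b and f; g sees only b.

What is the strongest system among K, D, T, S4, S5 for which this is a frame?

K

Serial (axiom D): no — d has no R-successor.
Reflexive (axiom T): no — a is not related to itself.
Transitive (axiom 4): no — a R b and b R c, but not a R c.
Euclidean (axiom 5): no — a R b and a R g, but not b R g.
So F validates K; D would additionally require R to be serial. The strongest is K.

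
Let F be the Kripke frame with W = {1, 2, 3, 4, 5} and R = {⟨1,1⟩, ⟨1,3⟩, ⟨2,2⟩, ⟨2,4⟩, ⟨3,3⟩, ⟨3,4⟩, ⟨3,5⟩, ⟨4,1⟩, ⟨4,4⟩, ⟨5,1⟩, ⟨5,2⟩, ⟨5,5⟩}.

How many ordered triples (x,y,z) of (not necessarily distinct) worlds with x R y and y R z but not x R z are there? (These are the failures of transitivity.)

Enumerating: (1,3,4), (1,3,5), (2,4,1), (3,4,1), (3,5,1), (3,5,2), (4,1,3), (5,1,3), (5,2,4).

9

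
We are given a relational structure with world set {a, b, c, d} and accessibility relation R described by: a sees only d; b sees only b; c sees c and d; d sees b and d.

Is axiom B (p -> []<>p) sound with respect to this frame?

No

By correspondence theory, B is valid on a frame iff R is symmetric.
Symmetric: no — a R d but not d R a.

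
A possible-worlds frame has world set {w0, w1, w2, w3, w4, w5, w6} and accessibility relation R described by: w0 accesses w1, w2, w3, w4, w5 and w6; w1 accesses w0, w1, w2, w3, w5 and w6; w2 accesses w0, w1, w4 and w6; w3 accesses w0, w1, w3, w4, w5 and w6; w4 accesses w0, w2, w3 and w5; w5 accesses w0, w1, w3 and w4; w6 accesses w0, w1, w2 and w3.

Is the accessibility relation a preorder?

Reflexive: no — w0 is not related to itself.
Transitive: no — w1 R w0 and w0 R w4, but not w1 R w4.
So R is not a preorder.

No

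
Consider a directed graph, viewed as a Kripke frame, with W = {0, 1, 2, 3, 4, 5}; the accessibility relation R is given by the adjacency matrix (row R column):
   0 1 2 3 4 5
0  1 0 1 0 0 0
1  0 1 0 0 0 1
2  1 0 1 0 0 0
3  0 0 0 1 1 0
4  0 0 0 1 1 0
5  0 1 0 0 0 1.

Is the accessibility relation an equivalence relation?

Reflexive: yes — every world is R-related to itself.
Symmetric: yes — every pair in R has its reverse in R.
Transitive: yes — every two-step R-path is closed by a direct edge.
So R is an equivalence relation.

Yes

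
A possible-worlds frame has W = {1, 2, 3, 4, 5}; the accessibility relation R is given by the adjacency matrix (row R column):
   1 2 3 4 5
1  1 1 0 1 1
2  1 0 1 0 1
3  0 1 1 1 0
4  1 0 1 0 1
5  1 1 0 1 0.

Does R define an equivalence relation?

No

Reflexive: no — 2 is not related to itself.
Symmetric: yes — every pair in R has its reverse in R.
Transitive: no — 1 R 2 and 2 R 3, but not 1 R 3.
So R is not an equivalence relation.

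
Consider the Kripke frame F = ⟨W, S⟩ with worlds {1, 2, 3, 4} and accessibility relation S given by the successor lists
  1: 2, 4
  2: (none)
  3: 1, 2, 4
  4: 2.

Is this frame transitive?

Transitive: yes — every two-step S-path is closed by a direct edge.

Yes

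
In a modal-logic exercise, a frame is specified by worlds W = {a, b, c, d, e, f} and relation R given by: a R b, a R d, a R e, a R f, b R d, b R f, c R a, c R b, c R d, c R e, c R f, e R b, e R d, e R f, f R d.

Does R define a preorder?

No

Reflexive: no — a is not related to itself.
Transitive: yes — every two-step R-path is closed by a direct edge.
So R is not a preorder.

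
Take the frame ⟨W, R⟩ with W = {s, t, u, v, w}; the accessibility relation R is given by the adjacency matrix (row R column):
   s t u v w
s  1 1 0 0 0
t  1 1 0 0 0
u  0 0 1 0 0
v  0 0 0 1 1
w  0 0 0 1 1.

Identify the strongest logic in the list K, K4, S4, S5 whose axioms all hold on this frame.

S5

Transitive (axiom 4): yes — every two-step R-path is closed by a direct edge.
Reflexive (axiom T): yes — every world is R-related to itself.
Euclidean (axiom 5): yes — any two successors of a common world are R-related.
So F validates K, K4, S4, S5. The strongest is S5.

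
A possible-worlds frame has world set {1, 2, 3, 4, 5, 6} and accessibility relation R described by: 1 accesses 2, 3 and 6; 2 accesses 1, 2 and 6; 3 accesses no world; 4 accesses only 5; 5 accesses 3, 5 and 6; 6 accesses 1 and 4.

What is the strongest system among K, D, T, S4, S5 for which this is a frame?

Serial (axiom D): no — 3 has no R-successor.
Reflexive (axiom T): no — 1 is not related to itself.
Transitive (axiom 4): no — 1 R 6 and 6 R 4, but not 1 R 4.
Euclidean (axiom 5): no — 1 R 2 and 1 R 3, but not 2 R 3.
So F validates K; D would additionally require R to be serial. The strongest is K.

K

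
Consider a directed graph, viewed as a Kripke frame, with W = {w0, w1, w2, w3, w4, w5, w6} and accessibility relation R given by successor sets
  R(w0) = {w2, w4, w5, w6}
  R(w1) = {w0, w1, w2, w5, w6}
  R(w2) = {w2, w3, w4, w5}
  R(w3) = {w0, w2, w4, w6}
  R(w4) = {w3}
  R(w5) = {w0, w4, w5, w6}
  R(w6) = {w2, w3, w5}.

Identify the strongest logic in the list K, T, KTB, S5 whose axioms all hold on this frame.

Reflexive (axiom T): no — w0 is not related to itself.
Symmetric (axiom B): no — w0 R w2 but not w2 R w0.
Euclidean (axiom 5): no — w0 R w2 and w0 R w6, but not w2 R w6.
So F validates K; T would additionally require R to be reflexive. The strongest is K.

K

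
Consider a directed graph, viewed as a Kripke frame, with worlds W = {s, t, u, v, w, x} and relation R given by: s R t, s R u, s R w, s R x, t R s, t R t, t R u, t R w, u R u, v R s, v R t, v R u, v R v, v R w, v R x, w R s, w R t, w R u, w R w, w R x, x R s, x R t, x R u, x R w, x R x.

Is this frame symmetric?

No

Symmetric: no — s R u but not u R s.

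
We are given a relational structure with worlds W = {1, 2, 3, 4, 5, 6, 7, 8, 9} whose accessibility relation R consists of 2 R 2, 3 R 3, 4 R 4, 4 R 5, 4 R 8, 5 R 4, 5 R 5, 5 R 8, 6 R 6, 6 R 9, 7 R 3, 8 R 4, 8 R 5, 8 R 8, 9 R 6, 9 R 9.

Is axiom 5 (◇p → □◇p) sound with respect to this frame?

Yes

The schema 5 characterises exactly the Euclidean frames.
Euclidean: yes — any two successors of a common world are R-related.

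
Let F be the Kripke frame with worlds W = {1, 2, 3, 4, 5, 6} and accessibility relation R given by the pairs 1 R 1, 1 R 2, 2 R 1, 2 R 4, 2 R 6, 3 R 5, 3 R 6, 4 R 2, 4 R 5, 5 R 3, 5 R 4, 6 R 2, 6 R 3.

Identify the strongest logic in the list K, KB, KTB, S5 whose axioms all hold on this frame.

KB

Symmetric (axiom B): yes — every pair in R has its reverse in R.
Reflexive (axiom T): no — 2 is not related to itself.
Euclidean (axiom 5): no — 2 R 1 and 2 R 4, but not 1 R 4.
So F validates K, KB; KTB would additionally require R to be reflexive. The strongest is KB.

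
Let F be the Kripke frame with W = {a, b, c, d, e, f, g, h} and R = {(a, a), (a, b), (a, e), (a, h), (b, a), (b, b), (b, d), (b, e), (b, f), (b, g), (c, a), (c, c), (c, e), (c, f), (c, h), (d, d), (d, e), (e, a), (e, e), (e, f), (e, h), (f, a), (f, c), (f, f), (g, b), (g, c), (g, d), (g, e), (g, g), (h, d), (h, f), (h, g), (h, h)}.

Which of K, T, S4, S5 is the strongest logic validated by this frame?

Reflexive (axiom T): yes — every world is R-related to itself.
Transitive (axiom 4): no — a R b and b R d, but not a R d.
Euclidean (axiom 5): no — a R b and a R h, but not b R h.
So F validates K, T; S4 would additionally require R to be transitive. The strongest is T.

T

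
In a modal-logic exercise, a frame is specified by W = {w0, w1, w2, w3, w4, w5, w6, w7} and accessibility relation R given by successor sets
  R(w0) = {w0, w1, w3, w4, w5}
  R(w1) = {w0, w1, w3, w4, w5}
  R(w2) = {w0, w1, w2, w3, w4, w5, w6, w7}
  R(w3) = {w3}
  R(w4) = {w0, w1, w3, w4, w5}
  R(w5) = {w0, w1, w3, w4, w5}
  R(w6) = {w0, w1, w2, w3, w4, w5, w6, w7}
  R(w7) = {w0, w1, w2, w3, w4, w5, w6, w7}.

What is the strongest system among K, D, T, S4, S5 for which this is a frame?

S4

Serial (axiom D): yes — every world has a successor (e.g. w0 R w0).
Reflexive (axiom T): yes — every world is R-related to itself.
Transitive (axiom 4): yes — every two-step R-path is closed by a direct edge.
Euclidean (axiom 5): no — w0 R w3 and w0 R w1, but not w3 R w1.
So F validates K, D, T, S4; S5 would additionally require R to be Euclidean. The strongest is S4.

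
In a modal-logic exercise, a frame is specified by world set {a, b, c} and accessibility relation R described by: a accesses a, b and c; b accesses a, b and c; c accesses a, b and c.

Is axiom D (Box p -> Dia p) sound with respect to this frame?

The schema D characterises exactly the serial frames.
Serial: yes — every world has a successor (e.g. a R a).

Yes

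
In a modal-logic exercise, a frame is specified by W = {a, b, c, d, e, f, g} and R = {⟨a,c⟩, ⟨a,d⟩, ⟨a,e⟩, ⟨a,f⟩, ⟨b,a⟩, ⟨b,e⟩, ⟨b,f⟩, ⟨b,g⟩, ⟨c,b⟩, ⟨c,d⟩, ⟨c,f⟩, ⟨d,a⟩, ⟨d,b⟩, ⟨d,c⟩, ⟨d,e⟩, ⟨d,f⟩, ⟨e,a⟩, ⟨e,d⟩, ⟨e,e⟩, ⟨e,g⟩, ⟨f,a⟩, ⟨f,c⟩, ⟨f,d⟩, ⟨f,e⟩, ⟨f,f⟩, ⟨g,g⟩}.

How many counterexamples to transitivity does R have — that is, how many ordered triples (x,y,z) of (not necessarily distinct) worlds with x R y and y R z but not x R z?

34

Enumerating: (a,c,b), (a,d,a), (a,d,b), (a,e,a), (a,e,g), (a,f,a), (b,a,c), (b,a,d), (b,e,d), (b,f,c), (b,f,d), (c,b,a), … and 22 more.
Total: 34.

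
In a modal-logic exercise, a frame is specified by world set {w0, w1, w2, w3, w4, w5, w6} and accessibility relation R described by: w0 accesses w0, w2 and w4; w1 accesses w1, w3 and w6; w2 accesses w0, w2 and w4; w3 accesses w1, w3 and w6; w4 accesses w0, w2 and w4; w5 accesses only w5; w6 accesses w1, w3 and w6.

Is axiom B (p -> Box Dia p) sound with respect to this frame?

By correspondence theory, B is valid on a frame iff R is symmetric.
Symmetric: yes — every pair in R has its reverse in R.

Yes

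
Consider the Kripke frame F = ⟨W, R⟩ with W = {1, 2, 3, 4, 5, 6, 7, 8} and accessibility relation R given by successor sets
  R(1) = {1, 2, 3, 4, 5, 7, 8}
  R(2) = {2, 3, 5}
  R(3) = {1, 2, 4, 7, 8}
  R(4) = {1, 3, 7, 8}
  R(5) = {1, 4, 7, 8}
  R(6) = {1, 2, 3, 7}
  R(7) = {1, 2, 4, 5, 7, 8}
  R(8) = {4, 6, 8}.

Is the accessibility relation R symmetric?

No

Symmetric: no — 1 R 2 but not 2 R 1.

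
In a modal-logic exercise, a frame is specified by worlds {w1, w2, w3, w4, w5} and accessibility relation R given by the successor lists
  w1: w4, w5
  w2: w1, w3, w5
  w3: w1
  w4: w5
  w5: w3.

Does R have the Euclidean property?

Euclidean: no — w1 R w5 and w1 R w4, but not w5 R w4.

No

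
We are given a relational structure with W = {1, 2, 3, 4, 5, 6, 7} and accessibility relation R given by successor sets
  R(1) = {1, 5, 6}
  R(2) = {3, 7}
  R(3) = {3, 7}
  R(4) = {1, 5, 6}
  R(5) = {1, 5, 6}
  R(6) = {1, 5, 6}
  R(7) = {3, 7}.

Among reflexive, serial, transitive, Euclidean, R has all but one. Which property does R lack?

Reflexive: no — 2 is not related to itself.
Serial: yes — every world has a successor (e.g. 1 R 1).
Transitive: yes — every two-step R-path is closed by a direct edge.
Euclidean: yes — any two successors of a common world are R-related.
Only reflexive fails.

reflexive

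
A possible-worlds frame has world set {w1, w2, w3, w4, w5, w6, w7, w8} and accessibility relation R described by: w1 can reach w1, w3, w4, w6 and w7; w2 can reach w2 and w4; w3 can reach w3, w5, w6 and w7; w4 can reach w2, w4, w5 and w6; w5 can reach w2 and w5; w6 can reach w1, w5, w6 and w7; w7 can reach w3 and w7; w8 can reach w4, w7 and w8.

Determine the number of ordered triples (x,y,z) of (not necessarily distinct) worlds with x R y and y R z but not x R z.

21

Enumerating: (w1,w3,w5), (w1,w4,w2), (w1,w4,w5), (w1,w6,w5), (w2,w4,w5), (w2,w4,w6), (w3,w5,w2), (w3,w6,w1), (w4,w6,w1), (w4,w6,w7), (w5,w2,w4), (w6,w1,w3), … and 9 more.
Total: 21.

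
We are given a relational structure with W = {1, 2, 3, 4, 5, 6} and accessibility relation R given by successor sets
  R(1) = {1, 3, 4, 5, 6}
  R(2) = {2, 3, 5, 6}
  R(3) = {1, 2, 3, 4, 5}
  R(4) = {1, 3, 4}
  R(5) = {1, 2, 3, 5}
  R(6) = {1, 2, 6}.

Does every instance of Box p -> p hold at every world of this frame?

By correspondence theory, T is valid on a frame iff R is reflexive.
Reflexive: yes — every world is R-related to itself.

Yes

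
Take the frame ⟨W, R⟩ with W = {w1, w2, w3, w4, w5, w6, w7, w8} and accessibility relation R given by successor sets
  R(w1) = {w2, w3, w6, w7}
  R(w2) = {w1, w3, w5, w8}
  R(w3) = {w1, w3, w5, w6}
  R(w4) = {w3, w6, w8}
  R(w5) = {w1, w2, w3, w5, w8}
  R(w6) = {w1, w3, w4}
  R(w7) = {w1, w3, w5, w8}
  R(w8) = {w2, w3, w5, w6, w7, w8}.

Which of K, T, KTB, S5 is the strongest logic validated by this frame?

K

Reflexive (axiom T): no — w1 is not related to itself.
Symmetric (axiom B): no — w2 R w3 but not w3 R w2.
Euclidean (axiom 5): no — w1 R w2 and w1 R w6, but not w2 R w6.
So F validates K; T would additionally require R to be reflexive. The strongest is K.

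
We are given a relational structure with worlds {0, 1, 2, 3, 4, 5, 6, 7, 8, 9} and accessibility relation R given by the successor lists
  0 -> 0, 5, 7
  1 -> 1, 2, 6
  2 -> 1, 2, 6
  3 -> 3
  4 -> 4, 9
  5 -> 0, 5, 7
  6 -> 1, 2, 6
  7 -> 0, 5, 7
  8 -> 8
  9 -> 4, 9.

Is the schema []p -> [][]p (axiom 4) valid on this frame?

Yes

The schema 4 characterises exactly the transitive frames.
Transitive: yes — every two-step R-path is closed by a direct edge.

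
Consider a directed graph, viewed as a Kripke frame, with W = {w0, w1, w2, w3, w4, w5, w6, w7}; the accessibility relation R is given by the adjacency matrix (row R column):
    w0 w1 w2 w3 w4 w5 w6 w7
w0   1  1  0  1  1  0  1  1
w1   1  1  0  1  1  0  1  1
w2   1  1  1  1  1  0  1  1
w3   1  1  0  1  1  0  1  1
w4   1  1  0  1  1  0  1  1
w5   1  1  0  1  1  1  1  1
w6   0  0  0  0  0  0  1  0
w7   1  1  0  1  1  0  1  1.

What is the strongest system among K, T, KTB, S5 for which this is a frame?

Reflexive (axiom T): yes — every world is R-related to itself.
Symmetric (axiom B): no — w0 R w6 but not w6 R w0.
Euclidean (axiom 5): no — w0 R w6 and w0 R w1, but not w6 R w1.
So F validates K, T; KTB would additionally require R to be symmetric. The strongest is T.

T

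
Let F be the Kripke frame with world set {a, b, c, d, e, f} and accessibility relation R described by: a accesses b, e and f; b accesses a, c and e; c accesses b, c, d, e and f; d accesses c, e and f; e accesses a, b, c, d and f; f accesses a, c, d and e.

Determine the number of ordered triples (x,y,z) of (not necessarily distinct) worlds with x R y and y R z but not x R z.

38

Enumerating: (a,b,a), (a,b,c), (a,e,a), (a,e,c), (a,e,d), (a,f,a), (a,f,c), (a,f,d), (b,a,b), (b,a,f), (b,c,b), (b,c,d), … and 26 more.
Total: 38.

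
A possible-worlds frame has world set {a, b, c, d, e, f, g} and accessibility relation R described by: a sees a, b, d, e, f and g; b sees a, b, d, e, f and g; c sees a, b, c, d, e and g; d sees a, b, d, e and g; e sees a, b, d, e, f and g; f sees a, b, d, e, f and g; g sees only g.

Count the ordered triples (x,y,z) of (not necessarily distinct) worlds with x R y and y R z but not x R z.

Enumerating: (c,a,f), (c,b,f), (c,e,f), (d,a,f), (d,b,f), (d,e,f).

6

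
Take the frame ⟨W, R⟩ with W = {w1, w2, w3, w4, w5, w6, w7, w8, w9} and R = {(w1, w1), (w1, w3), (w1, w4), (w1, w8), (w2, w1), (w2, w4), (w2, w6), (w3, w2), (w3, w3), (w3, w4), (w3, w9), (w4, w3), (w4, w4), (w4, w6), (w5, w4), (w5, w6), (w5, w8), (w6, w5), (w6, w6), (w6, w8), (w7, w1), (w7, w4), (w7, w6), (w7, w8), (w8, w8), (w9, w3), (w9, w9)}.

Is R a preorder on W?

No

Reflexive: no — w2 is not related to itself.
Transitive: no — w1 R w3 and w3 R w2, but not w1 R w2.
So R is not a preorder.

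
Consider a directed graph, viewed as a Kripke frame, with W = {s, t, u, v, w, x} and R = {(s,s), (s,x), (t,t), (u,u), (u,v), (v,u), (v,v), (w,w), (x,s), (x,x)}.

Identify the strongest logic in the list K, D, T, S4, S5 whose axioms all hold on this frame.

S5

Serial (axiom D): yes — every world has a successor (e.g. s R s).
Reflexive (axiom T): yes — every world is R-related to itself.
Transitive (axiom 4): yes — every two-step R-path is closed by a direct edge.
Euclidean (axiom 5): yes — any two successors of a common world are R-related.
So F validates K, D, T, S4, S5. The strongest is S5.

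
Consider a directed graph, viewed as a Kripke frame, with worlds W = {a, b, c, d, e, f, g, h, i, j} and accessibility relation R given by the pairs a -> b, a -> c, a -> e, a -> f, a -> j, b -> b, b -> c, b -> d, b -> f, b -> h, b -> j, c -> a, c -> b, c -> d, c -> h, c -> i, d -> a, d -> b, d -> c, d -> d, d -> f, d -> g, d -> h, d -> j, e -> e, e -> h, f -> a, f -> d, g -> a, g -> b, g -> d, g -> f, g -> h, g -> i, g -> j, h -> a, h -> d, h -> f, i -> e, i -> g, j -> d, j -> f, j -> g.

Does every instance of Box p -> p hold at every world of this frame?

Axiom T corresponds to the accessibility relation being reflexive.
Reflexive: no — a is not related to itself.

No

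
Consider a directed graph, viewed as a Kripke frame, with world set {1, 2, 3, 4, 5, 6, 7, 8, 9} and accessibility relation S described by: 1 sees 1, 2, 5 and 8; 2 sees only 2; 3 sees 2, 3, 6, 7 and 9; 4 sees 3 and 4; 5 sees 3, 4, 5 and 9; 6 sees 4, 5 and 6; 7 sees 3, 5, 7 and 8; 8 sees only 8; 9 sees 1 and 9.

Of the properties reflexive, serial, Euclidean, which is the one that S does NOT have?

Euclidean

Reflexive: yes — every world is S-related to itself.
Serial: yes — every world has a successor (e.g. 1 S 1).
Euclidean: no — 1 S 2 and 1 S 5, but not 2 S 5.
Only Euclidean fails.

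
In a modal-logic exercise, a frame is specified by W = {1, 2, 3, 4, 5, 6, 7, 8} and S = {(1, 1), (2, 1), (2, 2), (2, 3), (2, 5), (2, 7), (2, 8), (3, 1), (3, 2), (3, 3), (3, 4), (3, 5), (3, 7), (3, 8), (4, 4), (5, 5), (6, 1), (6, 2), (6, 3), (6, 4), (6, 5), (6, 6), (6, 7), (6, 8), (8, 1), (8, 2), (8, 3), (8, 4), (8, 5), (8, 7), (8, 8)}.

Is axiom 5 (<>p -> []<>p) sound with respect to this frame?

No

The schema 5 characterises exactly the Euclidean frames.
Euclidean: no — 2 S 1 and 2 S 3, but not 1 S 3.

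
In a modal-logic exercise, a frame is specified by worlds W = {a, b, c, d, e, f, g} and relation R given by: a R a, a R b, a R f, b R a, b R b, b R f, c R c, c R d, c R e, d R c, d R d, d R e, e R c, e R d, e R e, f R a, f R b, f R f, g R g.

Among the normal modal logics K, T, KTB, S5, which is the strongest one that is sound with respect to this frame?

S5

Reflexive (axiom T): yes — every world is R-related to itself.
Symmetric (axiom B): yes — every pair in R has its reverse in R.
Euclidean (axiom 5): yes — any two successors of a common world are R-related.
So F validates K, T, KTB, S5. The strongest is S5.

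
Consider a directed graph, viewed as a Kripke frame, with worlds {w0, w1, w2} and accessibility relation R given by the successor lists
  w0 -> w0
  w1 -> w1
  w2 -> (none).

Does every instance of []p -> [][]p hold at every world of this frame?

The schema 4 characterises exactly the transitive frames.
Transitive: yes — every two-step R-path is closed by a direct edge.

Yes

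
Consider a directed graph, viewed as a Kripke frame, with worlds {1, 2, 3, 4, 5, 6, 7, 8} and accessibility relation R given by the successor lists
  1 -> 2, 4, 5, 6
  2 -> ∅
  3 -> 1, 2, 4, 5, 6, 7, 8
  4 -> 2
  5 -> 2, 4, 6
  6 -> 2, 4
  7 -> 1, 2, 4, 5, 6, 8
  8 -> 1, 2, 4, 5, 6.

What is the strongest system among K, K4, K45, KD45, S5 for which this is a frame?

Transitive (axiom 4): yes — every two-step R-path is closed by a direct edge.
Euclidean (axiom 5): no — 1 R 2 and 1 R 4, but not 2 R 4.
Serial (axiom D): no — 2 has no R-successor.
Reflexive (axiom T): no — 1 is not related to itself.
So F validates K, K4; K45 would additionally require R to be Euclidean. The strongest is K4.

K4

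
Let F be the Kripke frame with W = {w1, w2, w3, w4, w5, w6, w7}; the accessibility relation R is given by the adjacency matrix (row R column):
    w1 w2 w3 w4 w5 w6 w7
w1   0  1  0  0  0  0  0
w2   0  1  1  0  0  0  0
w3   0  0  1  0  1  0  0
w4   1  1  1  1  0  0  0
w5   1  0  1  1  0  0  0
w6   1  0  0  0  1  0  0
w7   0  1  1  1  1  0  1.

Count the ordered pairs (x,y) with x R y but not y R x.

Enumerating: (w1,w2), (w2,w3), (w4,w1), (w4,w2), (w4,w3), (w5,w1), (w5,w4), (w6,w1), (w6,w5), (w7,w2), (w7,w3), (w7,w4), (w7,w5).

13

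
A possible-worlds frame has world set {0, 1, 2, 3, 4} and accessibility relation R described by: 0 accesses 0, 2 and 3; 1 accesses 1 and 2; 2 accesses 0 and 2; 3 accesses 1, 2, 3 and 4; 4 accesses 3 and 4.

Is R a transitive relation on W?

Transitive: no — 0 R 3 and 3 R 1, but not 0 R 1.

No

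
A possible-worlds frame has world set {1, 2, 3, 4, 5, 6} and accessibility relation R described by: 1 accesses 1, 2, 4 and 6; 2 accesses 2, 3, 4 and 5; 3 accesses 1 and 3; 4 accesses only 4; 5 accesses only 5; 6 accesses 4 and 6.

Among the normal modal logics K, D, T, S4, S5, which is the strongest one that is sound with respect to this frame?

Serial (axiom D): yes — every world has a successor (e.g. 1 R 1).
Reflexive (axiom T): yes — every world is R-related to itself.
Transitive (axiom 4): no — 1 R 2 and 2 R 3, but not 1 R 3.
Euclidean (axiom 5): no — 1 R 2 and 1 R 6, but not 2 R 6.
So F validates K, D, T; S4 would additionally require R to be transitive. The strongest is T.

T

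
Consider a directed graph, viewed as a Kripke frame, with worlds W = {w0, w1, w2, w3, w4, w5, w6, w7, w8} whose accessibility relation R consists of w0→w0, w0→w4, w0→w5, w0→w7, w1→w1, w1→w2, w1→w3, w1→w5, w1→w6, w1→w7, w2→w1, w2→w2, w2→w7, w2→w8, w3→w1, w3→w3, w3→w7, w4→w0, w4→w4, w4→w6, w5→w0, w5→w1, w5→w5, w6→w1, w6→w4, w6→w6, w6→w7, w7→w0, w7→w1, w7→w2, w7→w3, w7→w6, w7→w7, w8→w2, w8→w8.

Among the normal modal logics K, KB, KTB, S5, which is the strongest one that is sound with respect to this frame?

Symmetric (axiom B): yes — every pair in R has its reverse in R.
Reflexive (axiom T): yes — every world is R-related to itself.
Euclidean (axiom 5): no — w0 R w4 and w0 R w5, but not w4 R w5.
So F validates K, KB, KTB; S5 would additionally require R to be Euclidean. The strongest is KTB.

KTB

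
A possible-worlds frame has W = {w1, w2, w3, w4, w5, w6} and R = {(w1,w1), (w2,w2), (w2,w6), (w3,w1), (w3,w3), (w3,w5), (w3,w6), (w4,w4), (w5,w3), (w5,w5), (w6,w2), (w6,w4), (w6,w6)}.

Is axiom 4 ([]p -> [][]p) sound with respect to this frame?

No

Axiom 4 corresponds to the accessibility relation being transitive.
Transitive: no — w2 R w6 and w6 R w4, but not w2 R w4.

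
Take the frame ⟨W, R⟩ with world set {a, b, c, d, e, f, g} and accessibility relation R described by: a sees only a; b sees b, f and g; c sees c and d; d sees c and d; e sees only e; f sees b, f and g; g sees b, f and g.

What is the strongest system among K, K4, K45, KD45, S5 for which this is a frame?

Transitive (axiom 4): yes — every two-step R-path is closed by a direct edge.
Euclidean (axiom 5): yes — any two successors of a common world are R-related.
Serial (axiom D): yes — every world has a successor (e.g. a R a).
Reflexive (axiom T): yes — every world is R-related to itself.
So F validates K, K4, K45, KD45, S5. The strongest is S5.

S5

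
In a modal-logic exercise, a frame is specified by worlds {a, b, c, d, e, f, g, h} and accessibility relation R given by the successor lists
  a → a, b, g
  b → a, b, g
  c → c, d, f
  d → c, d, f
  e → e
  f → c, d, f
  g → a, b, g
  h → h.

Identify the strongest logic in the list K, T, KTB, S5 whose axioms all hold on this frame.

S5

Reflexive (axiom T): yes — every world is R-related to itself.
Symmetric (axiom B): yes — every pair in R has its reverse in R.
Euclidean (axiom 5): yes — any two successors of a common world are R-related.
So F validates K, T, KTB, S5. The strongest is S5.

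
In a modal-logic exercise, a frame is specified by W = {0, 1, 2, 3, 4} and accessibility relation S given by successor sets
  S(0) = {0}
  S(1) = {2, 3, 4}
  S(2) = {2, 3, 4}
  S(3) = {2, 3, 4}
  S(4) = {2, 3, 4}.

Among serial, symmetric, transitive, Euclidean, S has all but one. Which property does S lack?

symmetric

Serial: yes — every world has a successor (e.g. 0 S 0).
Symmetric: no — 1 S 2 but not 2 S 1.
Transitive: yes — every two-step S-path is closed by a direct edge.
Euclidean: yes — any two successors of a common world are S-related.
Only symmetric fails.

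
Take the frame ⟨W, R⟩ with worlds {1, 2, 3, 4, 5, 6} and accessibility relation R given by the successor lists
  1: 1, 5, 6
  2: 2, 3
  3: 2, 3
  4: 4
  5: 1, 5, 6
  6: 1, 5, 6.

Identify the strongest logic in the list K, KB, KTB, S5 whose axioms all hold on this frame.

S5

Symmetric (axiom B): yes — every pair in R has its reverse in R.
Reflexive (axiom T): yes — every world is R-related to itself.
Euclidean (axiom 5): yes — any two successors of a common world are R-related.
So F validates K, KB, KTB, S5. The strongest is S5.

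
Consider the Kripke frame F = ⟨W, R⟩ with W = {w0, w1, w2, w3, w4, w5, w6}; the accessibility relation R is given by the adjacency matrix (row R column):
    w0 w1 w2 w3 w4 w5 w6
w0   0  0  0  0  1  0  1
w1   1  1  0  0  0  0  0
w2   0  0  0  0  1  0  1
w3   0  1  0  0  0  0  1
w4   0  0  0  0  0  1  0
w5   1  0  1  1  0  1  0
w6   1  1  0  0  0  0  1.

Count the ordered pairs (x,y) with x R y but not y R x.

11

Enumerating: (w0,w4), (w1,w0), (w2,w4), (w2,w6), (w3,w1), (w3,w6), (w4,w5), (w5,w0), (w5,w2), (w5,w3), (w6,w1).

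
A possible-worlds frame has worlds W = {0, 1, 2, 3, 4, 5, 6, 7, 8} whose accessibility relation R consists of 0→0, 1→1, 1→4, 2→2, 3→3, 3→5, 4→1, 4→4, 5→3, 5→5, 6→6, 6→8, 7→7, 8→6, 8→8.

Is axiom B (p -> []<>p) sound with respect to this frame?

By correspondence theory, B is valid on a frame iff R is symmetric.
Symmetric: yes — every pair in R has its reverse in R.

Yes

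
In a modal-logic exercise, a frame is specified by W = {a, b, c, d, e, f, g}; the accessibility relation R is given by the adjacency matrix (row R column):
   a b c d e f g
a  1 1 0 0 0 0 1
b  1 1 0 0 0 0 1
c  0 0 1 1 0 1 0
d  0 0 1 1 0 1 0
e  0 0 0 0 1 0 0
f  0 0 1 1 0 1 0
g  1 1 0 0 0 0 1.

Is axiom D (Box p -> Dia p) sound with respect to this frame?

Axiom D corresponds to the accessibility relation being serial.
Serial: yes — every world has a successor (e.g. a R a).

Yes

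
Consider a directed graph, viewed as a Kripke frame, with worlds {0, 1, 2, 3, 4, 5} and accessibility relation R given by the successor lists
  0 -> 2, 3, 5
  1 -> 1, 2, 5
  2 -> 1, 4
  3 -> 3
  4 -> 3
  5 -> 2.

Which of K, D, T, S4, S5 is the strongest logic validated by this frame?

D

Serial (axiom D): yes — every world has a successor (e.g. 0 R 2).
Reflexive (axiom T): no — 0 is not related to itself.
Transitive (axiom 4): no — 0 R 2 and 2 R 1, but not 0 R 1.
Euclidean (axiom 5): no — 0 R 2 and 0 R 3, but not 2 R 3.
So F validates K, D; T would additionally require R to be reflexive. The strongest is D.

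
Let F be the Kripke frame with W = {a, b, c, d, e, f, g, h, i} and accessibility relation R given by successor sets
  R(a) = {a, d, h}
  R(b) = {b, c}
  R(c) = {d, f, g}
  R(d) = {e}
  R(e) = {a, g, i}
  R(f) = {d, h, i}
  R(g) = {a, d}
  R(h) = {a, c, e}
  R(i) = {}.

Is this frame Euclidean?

Euclidean: no — a R d and a R h, but not d R h.

No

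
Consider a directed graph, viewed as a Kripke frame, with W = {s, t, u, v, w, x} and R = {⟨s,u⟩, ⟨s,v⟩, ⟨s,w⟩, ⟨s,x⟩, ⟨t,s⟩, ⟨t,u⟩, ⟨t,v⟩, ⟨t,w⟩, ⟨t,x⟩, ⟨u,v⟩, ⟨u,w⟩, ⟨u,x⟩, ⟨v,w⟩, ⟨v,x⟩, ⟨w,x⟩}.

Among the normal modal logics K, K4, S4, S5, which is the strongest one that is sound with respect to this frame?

Transitive (axiom 4): yes — every two-step R-path is closed by a direct edge.
Reflexive (axiom T): no — s is not related to itself.
Euclidean (axiom 5): no — s R v and s R u, but not v R u.
So F validates K, K4; S4 would additionally require R to be reflexive. The strongest is K4.

K4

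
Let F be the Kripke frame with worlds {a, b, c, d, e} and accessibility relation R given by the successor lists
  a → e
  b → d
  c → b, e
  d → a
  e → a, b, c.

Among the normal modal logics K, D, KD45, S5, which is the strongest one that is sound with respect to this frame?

D

Serial (axiom D): yes — every world has a successor (e.g. a R e).
Euclidean (axiom 5): no — c R b and c R e, but not b R e.
Transitive (axiom 4): no — a R e and e R b, but not a R b.
Reflexive (axiom T): no — a is not related to itself.
So F validates K, D; KD45 would additionally require R to be Euclidean and transitive. The strongest is D.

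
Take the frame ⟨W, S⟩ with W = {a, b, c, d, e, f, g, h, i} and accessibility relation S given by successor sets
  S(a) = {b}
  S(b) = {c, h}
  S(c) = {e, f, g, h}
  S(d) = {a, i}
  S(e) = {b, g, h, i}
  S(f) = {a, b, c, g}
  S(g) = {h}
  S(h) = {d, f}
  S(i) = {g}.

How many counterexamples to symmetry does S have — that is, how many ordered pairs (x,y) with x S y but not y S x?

Enumerating: (a,b), (b,c), (b,h), (c,e), (c,g), (c,h), (d,a), (d,i), (e,b), (e,g), (e,h), (e,i), … and 7 more.
Total: 19.

19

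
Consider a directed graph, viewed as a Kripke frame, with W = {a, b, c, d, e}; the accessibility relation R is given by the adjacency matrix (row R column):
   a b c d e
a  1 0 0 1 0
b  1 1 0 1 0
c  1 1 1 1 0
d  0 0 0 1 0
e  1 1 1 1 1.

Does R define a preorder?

Reflexive: yes — every world is R-related to itself.
Transitive: yes — every two-step R-path is closed by a direct edge.
So R is a preorder.

Yes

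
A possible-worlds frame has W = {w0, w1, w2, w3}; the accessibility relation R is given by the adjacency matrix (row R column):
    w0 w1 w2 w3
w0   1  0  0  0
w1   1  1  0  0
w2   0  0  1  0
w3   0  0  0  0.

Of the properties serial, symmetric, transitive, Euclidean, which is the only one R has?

transitive

Serial: no — w3 has no R-successor.
Symmetric: no — w1 R w0 but not w0 R w1.
Transitive: yes — every two-step R-path is closed by a direct edge.
Euclidean: no — w1 R w0 and w1 R w1, but not w0 R w1.
Only transitive holds.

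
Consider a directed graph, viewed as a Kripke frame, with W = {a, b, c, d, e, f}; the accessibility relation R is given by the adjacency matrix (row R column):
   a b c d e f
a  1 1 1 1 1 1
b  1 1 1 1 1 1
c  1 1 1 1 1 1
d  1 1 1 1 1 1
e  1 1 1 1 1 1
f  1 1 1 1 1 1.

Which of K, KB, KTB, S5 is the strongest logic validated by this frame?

Symmetric (axiom B): yes — every pair in R has its reverse in R.
Reflexive (axiom T): yes — every world is R-related to itself.
Euclidean (axiom 5): yes — any two successors of a common world are R-related.
So F validates K, KB, KTB, S5. The strongest is S5.

S5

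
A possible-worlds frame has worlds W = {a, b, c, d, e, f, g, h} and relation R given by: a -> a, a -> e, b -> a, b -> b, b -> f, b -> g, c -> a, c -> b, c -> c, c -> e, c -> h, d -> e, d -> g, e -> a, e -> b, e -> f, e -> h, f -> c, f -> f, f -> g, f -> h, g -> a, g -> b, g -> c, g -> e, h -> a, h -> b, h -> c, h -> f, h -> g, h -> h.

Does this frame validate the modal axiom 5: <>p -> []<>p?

No

Axiom 5 corresponds to the accessibility relation being Euclidean.
Euclidean: no — b R a and b R f, but not a R f.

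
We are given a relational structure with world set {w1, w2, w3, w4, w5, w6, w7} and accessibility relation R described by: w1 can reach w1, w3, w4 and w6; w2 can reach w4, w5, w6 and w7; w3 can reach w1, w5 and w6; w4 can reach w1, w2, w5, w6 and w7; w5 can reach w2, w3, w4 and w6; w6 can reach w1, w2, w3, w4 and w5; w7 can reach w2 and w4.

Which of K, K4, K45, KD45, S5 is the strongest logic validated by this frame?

Transitive (axiom 4): no — w1 R w3 and w3 R w5, but not w1 R w5.
Euclidean (axiom 5): no — w1 R w3 and w1 R w4, but not w3 R w4.
Serial (axiom D): yes — every world has a successor (e.g. w1 R w1).
Reflexive (axiom T): no — w2 is not related to itself.
So F validates K; K4 would additionally require R to be transitive. The strongest is K.

K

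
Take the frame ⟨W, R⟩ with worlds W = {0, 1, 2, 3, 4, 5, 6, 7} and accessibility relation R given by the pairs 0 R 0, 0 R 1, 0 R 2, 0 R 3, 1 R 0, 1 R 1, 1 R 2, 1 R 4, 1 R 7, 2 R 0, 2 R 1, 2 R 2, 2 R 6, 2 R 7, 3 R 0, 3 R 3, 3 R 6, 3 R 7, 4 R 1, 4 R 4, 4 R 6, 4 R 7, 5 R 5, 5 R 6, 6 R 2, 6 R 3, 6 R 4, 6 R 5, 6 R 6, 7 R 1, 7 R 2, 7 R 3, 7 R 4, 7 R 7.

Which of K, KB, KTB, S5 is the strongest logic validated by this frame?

Symmetric (axiom B): yes — every pair in R has its reverse in R.
Reflexive (axiom T): yes — every world is R-related to itself.
Euclidean (axiom 5): no — 0 R 1 and 0 R 3, but not 1 R 3.
So F validates K, KB, KTB; S5 would additionally require R to be Euclidean. The strongest is KTB.

KTB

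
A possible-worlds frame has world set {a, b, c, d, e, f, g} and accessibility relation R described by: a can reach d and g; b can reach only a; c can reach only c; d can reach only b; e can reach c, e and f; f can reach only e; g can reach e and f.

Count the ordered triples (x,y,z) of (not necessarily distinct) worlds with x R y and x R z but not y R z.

Enumerating: (a,d,d), (a,d,g), (a,g,d), (a,g,g), (b,a,a), (d,b,b), (e,c,e), (e,c,f), (e,f,c), (e,f,f), (g,f,f).

11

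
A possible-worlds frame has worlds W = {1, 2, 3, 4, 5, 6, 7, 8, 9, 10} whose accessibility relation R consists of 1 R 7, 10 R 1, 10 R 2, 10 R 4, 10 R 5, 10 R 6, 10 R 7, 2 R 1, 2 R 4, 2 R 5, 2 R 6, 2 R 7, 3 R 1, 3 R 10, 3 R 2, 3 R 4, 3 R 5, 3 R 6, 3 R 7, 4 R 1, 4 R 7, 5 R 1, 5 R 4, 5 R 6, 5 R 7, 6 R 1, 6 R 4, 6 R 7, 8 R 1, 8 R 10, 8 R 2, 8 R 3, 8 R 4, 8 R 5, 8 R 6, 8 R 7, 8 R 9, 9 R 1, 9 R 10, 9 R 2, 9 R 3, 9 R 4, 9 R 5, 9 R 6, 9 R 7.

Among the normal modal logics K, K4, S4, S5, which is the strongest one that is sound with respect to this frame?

K4

Transitive (axiom 4): yes — every two-step R-path is closed by a direct edge.
Reflexive (axiom T): no — 1 is not related to itself.
Euclidean (axiom 5): no — 10 R 1 and 10 R 2, but not 1 R 2.
So F validates K, K4; S4 would additionally require R to be reflexive. The strongest is K4.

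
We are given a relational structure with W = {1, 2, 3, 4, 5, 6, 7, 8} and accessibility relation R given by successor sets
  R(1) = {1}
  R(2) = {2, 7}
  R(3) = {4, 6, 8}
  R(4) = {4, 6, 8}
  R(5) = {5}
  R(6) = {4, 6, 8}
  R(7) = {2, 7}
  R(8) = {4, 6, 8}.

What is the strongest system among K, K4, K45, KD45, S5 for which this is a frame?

KD45

Transitive (axiom 4): yes — every two-step R-path is closed by a direct edge.
Euclidean (axiom 5): yes — any two successors of a common world are R-related.
Serial (axiom D): yes — every world has a successor (e.g. 1 R 1).
Reflexive (axiom T): no — 3 is not related to itself.
So F validates K, K4, K45, KD45; S5 would additionally require R to be reflexive. The strongest is KD45.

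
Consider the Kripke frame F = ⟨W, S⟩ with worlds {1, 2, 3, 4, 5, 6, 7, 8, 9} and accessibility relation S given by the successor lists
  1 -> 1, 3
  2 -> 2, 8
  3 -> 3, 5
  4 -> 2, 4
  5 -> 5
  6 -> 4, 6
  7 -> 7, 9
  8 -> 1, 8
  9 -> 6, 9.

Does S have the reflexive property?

Reflexive: yes — every world is S-related to itself.

Yes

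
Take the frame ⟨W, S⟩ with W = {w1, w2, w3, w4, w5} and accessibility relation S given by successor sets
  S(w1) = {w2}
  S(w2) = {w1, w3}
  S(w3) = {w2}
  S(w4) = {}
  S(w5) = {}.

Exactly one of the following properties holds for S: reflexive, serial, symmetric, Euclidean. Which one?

Reflexive: no — w1 is not related to itself.
Serial: no — w4 has no S-successor.
Symmetric: yes — every pair in S has its reverse in S.
Euclidean: no — w2 S w1 and w2 S w3, but not w1 S w3.
Only symmetric holds.

symmetric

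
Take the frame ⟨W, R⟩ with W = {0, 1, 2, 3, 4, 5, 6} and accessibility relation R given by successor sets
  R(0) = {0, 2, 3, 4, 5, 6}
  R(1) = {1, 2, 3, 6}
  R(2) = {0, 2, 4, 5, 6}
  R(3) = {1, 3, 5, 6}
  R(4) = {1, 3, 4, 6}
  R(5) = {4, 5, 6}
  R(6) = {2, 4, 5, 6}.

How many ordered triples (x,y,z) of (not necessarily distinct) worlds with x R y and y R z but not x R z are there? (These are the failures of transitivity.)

Enumerating: (0,3,1), (0,4,1), (1,2,0), (1,2,4), (1,2,5), (1,3,5), (1,6,4), (1,6,5), (2,0,3), (2,4,1), (2,4,3), (3,1,2), … and 13 more.
Total: 25.

25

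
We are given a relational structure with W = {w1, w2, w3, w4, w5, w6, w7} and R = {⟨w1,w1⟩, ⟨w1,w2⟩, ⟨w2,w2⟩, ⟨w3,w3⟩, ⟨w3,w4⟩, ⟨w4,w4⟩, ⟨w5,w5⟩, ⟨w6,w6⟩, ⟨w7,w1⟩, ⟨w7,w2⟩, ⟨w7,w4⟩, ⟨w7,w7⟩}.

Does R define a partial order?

Yes

Reflexive: yes — every world is R-related to itself.
Transitive: yes — every two-step R-path is closed by a direct edge.
Antisymmetric: yes — no distinct pair is related both ways.
So R is a partial order.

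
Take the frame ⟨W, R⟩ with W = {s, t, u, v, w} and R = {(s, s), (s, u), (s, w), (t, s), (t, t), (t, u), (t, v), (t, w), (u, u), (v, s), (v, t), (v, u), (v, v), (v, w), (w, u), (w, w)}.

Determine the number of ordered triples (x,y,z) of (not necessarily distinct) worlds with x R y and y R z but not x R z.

0

R is transitive; there are no such tuples.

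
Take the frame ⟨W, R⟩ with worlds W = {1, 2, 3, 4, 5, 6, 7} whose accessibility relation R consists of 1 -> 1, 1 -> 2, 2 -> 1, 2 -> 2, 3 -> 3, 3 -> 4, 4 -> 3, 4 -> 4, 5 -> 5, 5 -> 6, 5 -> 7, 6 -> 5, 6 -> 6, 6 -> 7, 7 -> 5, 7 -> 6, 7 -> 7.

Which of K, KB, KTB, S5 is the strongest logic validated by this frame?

S5

Symmetric (axiom B): yes — every pair in R has its reverse in R.
Reflexive (axiom T): yes — every world is R-related to itself.
Euclidean (axiom 5): yes — any two successors of a common world are R-related.
So F validates K, KB, KTB, S5. The strongest is S5.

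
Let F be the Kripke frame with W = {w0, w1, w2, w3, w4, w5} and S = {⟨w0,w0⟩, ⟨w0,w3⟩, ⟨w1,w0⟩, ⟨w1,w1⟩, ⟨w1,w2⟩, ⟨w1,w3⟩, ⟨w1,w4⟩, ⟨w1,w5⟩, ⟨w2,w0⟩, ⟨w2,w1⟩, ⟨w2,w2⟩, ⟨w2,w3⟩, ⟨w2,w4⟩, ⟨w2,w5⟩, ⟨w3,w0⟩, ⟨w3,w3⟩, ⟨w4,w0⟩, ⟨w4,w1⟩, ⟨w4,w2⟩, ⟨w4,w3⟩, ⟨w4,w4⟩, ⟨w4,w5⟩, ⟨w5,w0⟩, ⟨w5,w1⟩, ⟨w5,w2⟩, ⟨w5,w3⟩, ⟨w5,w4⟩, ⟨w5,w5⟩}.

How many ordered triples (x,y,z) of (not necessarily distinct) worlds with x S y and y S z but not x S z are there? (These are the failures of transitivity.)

0

S is transitive; there are no such tuples.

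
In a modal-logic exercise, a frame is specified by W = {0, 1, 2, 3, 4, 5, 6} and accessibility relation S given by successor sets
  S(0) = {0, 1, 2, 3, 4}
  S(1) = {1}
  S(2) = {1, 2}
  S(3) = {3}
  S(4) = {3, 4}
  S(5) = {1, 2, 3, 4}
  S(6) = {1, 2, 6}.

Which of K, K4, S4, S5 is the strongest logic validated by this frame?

Transitive (axiom 4): yes — every two-step S-path is closed by a direct edge.
Reflexive (axiom T): no — 5 is not related to itself.
Euclidean (axiom 5): no — 0 S 1 and 0 S 2, but not 1 S 2.
So F validates K, K4; S4 would additionally require S to be reflexive. The strongest is K4.

K4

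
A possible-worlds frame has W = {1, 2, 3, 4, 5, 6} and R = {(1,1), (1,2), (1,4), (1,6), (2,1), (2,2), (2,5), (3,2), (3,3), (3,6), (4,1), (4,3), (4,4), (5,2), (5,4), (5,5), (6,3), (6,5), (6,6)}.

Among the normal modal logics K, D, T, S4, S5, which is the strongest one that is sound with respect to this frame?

T

Serial (axiom D): yes — every world has a successor (e.g. 1 R 1).
Reflexive (axiom T): yes — every world is R-related to itself.
Transitive (axiom 4): no — 1 R 2 and 2 R 5, but not 1 R 5.
Euclidean (axiom 5): no — 1 R 2 and 1 R 4, but not 2 R 4.
So F validates K, D, T; S4 would additionally require R to be transitive. The strongest is T.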